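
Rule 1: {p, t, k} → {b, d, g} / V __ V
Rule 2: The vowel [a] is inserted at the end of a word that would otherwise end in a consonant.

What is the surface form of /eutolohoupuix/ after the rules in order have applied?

eudolohoubuixa

Rule 1 (intervocalic voicing): /t/ is a voiceless stop between vowels /u/ and /o/, so it voices to [d]. /p/ is a voiceless stop between vowels /u/ and /u/, so it voices to [b]. /eutolohoupuix/ → eudolohoubuix.
Rule 2 (final a-epenthesis): the form ends in the consonant /x/, so [a] is inserted word-finally. /eudolohoubuix/ → eudolohoubuixa.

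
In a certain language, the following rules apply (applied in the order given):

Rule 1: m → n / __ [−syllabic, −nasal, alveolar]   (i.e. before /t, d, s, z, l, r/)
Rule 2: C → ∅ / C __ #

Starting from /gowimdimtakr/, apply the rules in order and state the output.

gowindintak

Rule 1 (nasal place assimilation): /m/ precedes the alveolar consonant /d/, so it assimilates in place to [n]. /m/ precedes the alveolar consonant /t/, so it assimilates in place to [n]. /gowimdimtakr/ → gowindintakr.
Rule 2 (final cluster simplification): /r/ is the second consonant of a word-final cluster /kr/, so it deletes. /gowindintakr/ → gowindintak.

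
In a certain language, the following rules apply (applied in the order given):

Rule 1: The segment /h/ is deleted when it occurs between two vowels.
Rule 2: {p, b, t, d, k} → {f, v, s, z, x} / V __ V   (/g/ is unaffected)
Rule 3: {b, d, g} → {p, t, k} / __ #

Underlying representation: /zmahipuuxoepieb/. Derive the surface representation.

Rule 1 (intervocalic h-deletion): /h/ occurs between vowels /a/ and /i/, so it deletes. /zmahipuuxoepieb/ → zmaipuuxoepieb.
Rule 2 (intervocalic spirantization): /p/ is a stop between vowels /i/ and /u/, so it spirantizes to the fricative [f]. /p/ is a stop between vowels /e/ and /i/, so it spirantizes to the fricative [f]. /zmaipuuxoepieb/ → zmaifuuxoefieb.
Rule 3 (final devoicing): /b/ is a voiced stop in word-final position, so it devoices to [p]. /zmaifuuxoefieb/ → zmaifuuxoefiep.

zmaifuuxoefiep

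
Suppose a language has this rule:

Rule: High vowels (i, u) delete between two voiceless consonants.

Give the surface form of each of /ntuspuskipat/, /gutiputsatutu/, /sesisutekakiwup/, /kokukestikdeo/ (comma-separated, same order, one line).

ntspskpat, gutptsattu, sesstekakiwup, kokkestkdeo

/ntuspuskipat/: /u/ is a high vowel flanked by voiceless consonants /t/ and /s/, so it deletes. /u/ is a high vowel flanked by voiceless consonants /p/ and /s/, so it deletes. /i/ is a high vowel flanked by voiceless consonants /k/ and /p/, so it deletes. → [ntspskpat].
/gutiputsatutu/: /i/ is a high vowel flanked by voiceless consonants /t/ and /p/, so it deletes. /u/ is a high vowel flanked by voiceless consonants /p/ and /t/, so it deletes. /u/ is a high vowel flanked by voiceless consonants /t/ and /t/, so it deletes. → [gutptsattu].
/sesisutekakiwup/: /i/ is a high vowel flanked by voiceless consonants /s/ and /s/, so it deletes. /u/ is a high vowel flanked by voiceless consonants /s/ and /t/, so it deletes. → [sesstekakiwup].
/kokukestikdeo/: /u/ is a high vowel flanked by voiceless consonants /k/ and /k/, so it deletes. /i/ is a high vowel flanked by voiceless consonants /t/ and /k/, so it deletes. → [kokkestkdeo].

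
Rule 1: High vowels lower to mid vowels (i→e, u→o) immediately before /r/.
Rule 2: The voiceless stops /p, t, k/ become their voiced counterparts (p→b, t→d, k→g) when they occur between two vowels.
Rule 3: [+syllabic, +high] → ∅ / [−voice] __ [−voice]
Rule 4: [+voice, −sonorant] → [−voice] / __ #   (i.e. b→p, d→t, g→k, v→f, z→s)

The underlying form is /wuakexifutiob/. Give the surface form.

Rule 1 (pre-rhotic lowering): no segment meets the environment; /wuakexifutiob/ is unchanged.
Rule 2 (intervocalic voicing): /k/ is a voiceless stop between vowels /a/ and /e/, so it voices to [g]. /t/ is a voiceless stop between vowels /u/ and /i/, so it voices to [d]. /wuakexifutiob/ → wuagexifudiob.
Rule 3 (high vowel syncope): /i/ is a high vowel flanked by voiceless consonants /x/ and /f/, so it deletes. /wuagexifudiob/ → wuagexfudiob.
Rule 4 (final devoicing): /b/ is a voiced obstruent in word-final position, so it devoices to [p]. /wuagexfudiob/ → wuagexfudiop.

wuagexfudiop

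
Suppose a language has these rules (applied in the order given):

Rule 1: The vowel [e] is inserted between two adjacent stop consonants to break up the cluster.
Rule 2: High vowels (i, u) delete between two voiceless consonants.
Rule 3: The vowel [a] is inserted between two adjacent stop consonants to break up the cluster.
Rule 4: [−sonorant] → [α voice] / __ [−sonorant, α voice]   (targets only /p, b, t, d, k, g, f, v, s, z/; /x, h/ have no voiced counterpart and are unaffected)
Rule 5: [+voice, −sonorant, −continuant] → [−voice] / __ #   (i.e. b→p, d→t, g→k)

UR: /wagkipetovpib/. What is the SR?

Rule 1 (stop-cluster e-epenthesis): /g/ and /k/ form a stop–stop cluster, so [e] is inserted between them. /wagkipetovpib/ → wagekipetovpib.
Rule 2 (high vowel syncope): /i/ is a high vowel flanked by voiceless consonants /k/ and /p/, so it deletes. /wagekipetovpib/ → wagekpetovpib.
Rule 3 (stop-cluster a-epenthesis): /k/ and /p/ form a stop–stop cluster, so [a] is inserted between them. /wagekpetovpib/ → wagekapetovpib.
Rule 4 (regressive voicing assimilation): /v/ precedes the voiceless obstruent /p/, so it devoices to [f] by assimilation. /wagekapetovpib/ → wagekapetofpib.
Rule 5 (final devoicing): /b/ is a voiced stop in word-final position, so it devoices to [p]. /wagekapetofpib/ → wagekapetofpip.

wagekapetofpip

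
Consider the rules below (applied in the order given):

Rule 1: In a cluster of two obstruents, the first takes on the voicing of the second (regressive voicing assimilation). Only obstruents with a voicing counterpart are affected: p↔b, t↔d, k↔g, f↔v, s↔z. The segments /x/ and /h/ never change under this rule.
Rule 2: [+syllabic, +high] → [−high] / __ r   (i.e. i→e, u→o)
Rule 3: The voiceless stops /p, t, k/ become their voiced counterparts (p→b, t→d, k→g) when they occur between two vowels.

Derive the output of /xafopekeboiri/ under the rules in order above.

Rule 1 (regressive voicing assimilation): no segment meets the environment; /xafopekeboiri/ is unchanged.
Rule 2 (pre-rhotic lowering): /i/ is a high vowel immediately before /r/, so it lowers to [e]. /xafopekeboiri/ → xafopekeboeri.
Rule 3 (intervocalic voicing): /p/ is a voiceless stop between vowels /o/ and /e/, so it voices to [b]. /k/ is a voiceless stop between vowels /e/ and /e/, so it voices to [g]. /xafopekeboeri/ → xafobegeboeri.

xafobegeboeri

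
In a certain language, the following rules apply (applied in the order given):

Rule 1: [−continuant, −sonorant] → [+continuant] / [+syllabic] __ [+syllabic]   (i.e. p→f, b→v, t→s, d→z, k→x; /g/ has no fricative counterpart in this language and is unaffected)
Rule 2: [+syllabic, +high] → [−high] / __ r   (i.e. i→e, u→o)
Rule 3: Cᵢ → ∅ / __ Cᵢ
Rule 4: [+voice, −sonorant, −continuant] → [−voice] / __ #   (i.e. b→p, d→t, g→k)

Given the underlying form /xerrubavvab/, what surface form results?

xeruvavap

Rule 1 (intervocalic spirantization): /b/ is a stop between vowels /u/ and /a/, so it spirantizes to the fricative [v]. /xerrubavvab/ → xerruvavvab.
Rule 2 (pre-rhotic lowering): no segment meets the environment; /xerruvavvab/ is unchanged.
Rule 3 (degemination): /rr/ is a geminate; the first /r/ deletes. /vv/ is a geminate; the first /v/ deletes. /xerruvavvab/ → xeruvavab.
Rule 4 (final devoicing): /b/ is a voiced stop in word-final position, so it devoices to [p]. /xeruvavab/ → xeruvavap.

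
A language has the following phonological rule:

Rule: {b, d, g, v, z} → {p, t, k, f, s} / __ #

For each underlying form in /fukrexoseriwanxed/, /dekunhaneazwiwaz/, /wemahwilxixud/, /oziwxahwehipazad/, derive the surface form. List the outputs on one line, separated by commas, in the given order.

fukrexoseriwanxet, dekunhaneazwiwas, wemahwilxixut, oziwxahwehipazat

/fukrexoseriwanxed/: /d/ is a voiced obstruent in word-final position, so it devoices to [t]. → [fukrexoseriwanxet].
/dekunhaneazwiwaz/: /z/ is a voiced obstruent in word-final position, so it devoices to [s]. → [dekunhaneazwiwas].
/wemahwilxixud/: /d/ is a voiced obstruent in word-final position, so it devoices to [t]. → [wemahwilxixut].
/oziwxahwehipazad/: /d/ is a voiced obstruent in word-final position, so it devoices to [t]. → [oziwxahwehipazat].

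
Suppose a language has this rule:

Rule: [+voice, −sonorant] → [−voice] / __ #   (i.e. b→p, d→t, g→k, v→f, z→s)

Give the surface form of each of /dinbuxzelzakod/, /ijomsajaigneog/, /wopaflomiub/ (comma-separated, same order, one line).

/dinbuxzelzakod/: /d/ is a voiced obstruent in word-final position, so it devoices to [t]. → [dinbuxzelzakot].
/ijomsajaigneog/: /g/ is a voiced obstruent in word-final position, so it devoices to [k]. → [ijomsajaigneok].
/wopaflomiub/: /b/ is a voiced obstruent in word-final position, so it devoices to [p]. → [wopaflomiup].

dinbuxzelzakot, ijomsajaigneok, wopaflomiup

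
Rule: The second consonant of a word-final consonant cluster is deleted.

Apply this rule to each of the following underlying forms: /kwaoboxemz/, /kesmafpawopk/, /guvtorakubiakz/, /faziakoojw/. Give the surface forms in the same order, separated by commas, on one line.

/kwaoboxemz/: /z/ is the second consonant of a word-final cluster /mz/, so it deletes. → [kwaoboxem].
/kesmafpawopk/: /k/ is the second consonant of a word-final cluster /pk/, so it deletes. → [kesmafpawop].
/guvtorakubiakz/: /z/ is the second consonant of a word-final cluster /kz/, so it deletes. → [guvtorakubiak].
/faziakoojw/: /w/ is the second consonant of a word-final cluster /jw/, so it deletes. → [faziakooj].

kwaoboxem, kesmafpawop, guvtorakubiak, faziakooj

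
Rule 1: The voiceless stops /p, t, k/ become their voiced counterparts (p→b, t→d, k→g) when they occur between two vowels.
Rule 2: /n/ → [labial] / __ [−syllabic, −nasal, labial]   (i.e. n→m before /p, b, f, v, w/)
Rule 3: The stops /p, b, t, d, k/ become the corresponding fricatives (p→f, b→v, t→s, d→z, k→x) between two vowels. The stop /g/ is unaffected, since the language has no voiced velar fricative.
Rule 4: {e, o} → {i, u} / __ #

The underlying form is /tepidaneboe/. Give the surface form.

tevizanevoi

Rule 1 (intervocalic voicing): /p/ is a voiceless stop between vowels /e/ and /i/, so it voices to [b]. /tepidaneboe/ → tebidaneboe.
Rule 2 (nasal place assimilation): no segment meets the environment; /tebidaneboe/ is unchanged.
Rule 3 (intervocalic spirantization): /b/ is a stop between vowels /e/ and /i/, so it spirantizes to the fricative [v]. /d/ is a stop between vowels /i/ and /a/, so it spirantizes to the fricative [z]. /b/ is a stop between vowels /e/ and /o/, so it spirantizes to the fricative [v]. /tebidaneboe/ → tevizanevoe.
Rule 4 (final vowel raising): /e/ is a mid vowel in word-final position, so it raises to [i]. /tevizanevoe/ → tevizanevoi.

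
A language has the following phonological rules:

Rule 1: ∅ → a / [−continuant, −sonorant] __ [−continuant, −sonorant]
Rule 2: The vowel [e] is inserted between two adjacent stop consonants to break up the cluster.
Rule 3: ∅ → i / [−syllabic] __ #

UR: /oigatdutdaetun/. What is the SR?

Rule 1 (stop-cluster a-epenthesis): /t/ and /d/ form a stop–stop cluster, so [a] is inserted between them. /t/ and /d/ form a stop–stop cluster, so [a] is inserted between them. /oigatdutdaetun/ → oigatadutadaetun.
Rule 2 (stop-cluster e-epenthesis): no segment meets the environment; /oigatadutadaetun/ is unchanged.
Rule 3 (final i-epenthesis): the form ends in the consonant /n/, so [i] is inserted word-finally. /oigatadutadaetun/ → oigatadutadaetuni.

oigatadutadaetuni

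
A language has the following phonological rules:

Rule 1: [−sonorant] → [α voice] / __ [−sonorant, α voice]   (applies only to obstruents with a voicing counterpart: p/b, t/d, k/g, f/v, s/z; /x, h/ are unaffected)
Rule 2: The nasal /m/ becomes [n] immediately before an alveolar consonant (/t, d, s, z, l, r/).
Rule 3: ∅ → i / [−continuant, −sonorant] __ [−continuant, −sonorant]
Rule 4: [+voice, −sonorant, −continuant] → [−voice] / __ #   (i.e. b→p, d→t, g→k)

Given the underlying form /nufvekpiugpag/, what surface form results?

Rule 1 (regressive voicing assimilation): /f/ precedes the voiced obstruent /v/, so it voices to [v] by assimilation. /g/ precedes the voiceless obstruent /p/, so it devoices to [k] by assimilation. /nufvekpiugpag/ → nuvvekpiukpag.
Rule 2 (nasal place assimilation): no segment meets the environment; /nuvvekpiukpag/ is unchanged.
Rule 3 (stop-cluster i-epenthesis): /k/ and /p/ form a stop–stop cluster, so [i] is inserted between them. /k/ and /p/ form a stop–stop cluster, so [i] is inserted between them. /nuvvekpiukpag/ → nuvvekipiukipag.
Rule 4 (final devoicing): /g/ is a voiced stop in word-final position, so it devoices to [k]. /nuvvekipiukipag/ → nuvvekipiukipak.

nuvvekipiukipak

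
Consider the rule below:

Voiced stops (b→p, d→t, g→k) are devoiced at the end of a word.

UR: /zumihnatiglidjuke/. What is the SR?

zumihnatiglidjuke

No segment of /zumihnatiglidjuke/ meets the structural description of the rule, so the form surfaces unchanged.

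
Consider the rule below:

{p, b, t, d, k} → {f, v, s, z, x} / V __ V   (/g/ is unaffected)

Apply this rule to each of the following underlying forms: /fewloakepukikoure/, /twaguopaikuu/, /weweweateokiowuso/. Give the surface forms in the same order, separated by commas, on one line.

fewloaxefuxixoure, twaguofaixuu, weweweaseoxiowuso

/fewloakepukikoure/: /k/ is a stop between vowels /a/ and /e/, so it spirantizes to the fricative [x]. /p/ is a stop between vowels /e/ and /u/, so it spirantizes to the fricative [f]. /k/ is a stop between vowels /u/ and /i/, so it spirantizes to the fricative [x]. /k/ is a stop between vowels /i/ and /o/, so it spirantizes to the fricative [x]. → [fewloaxefuxixoure].
/twaguopaikuu/: /p/ is a stop between vowels /o/ and /a/, so it spirantizes to the fricative [f]. /k/ is a stop between vowels /i/ and /u/, so it spirantizes to the fricative [x]. → [twaguofaixuu].
/weweweateokiowuso/: /t/ is a stop between vowels /a/ and /e/, so it spirantizes to the fricative [s]. /k/ is a stop between vowels /o/ and /i/, so it spirantizes to the fricative [x]. → [weweweaseoxiowuso].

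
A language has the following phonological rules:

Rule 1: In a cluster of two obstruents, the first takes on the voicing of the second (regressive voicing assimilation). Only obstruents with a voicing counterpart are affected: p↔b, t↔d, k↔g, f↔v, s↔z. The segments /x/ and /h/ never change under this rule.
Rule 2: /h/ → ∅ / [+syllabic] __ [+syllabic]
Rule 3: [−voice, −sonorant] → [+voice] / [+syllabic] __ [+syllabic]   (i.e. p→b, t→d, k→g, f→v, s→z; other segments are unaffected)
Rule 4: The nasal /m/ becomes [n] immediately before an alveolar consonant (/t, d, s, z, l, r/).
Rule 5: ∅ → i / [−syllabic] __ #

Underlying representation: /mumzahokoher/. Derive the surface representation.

munzaogoeri

Rule 1 (regressive voicing assimilation): no segment meets the environment; /mumzahokoher/ is unchanged.
Rule 2 (intervocalic h-deletion): /h/ occurs between vowels /a/ and /o/, so it deletes. /h/ occurs between vowels /o/ and /e/, so it deletes. /mumzahokoher/ → mumzaokoer.
Rule 3 (intervocalic voicing): /k/ is a voiceless obstruent between vowels /o/ and /o/, so it voices to [g]. /mumzaokoer/ → mumzaogoer.
Rule 4 (nasal place assimilation): /m/ precedes the alveolar consonant /z/, so it assimilates in place to [n]. /mumzaogoer/ → munzaogoer.
Rule 5 (final i-epenthesis): the form ends in the consonant /r/, so [i] is inserted word-finally. /munzaogoer/ → munzaogoeri.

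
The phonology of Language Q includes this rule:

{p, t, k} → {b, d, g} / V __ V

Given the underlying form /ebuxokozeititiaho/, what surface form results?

/k/ is a voiceless stop between vowels /o/ and /o/, so it voices to [g].
/t/ is a voiceless stop between vowels /i/ and /i/, so it voices to [d].
/t/ is a voiceless stop between vowels /i/ and /i/, so it voices to [d].
Surface form: [ebuxogozeididiaho].

ebuxogozeididiaho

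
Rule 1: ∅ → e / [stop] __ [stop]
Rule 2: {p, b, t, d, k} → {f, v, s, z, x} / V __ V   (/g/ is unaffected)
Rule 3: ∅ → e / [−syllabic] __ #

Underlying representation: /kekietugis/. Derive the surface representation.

Rule 1 (stop-cluster e-epenthesis): no segment meets the environment; /kekietugis/ is unchanged.
Rule 2 (intervocalic spirantization): /k/ is a stop between vowels /e/ and /i/, so it spirantizes to the fricative [x]. /t/ is a stop between vowels /e/ and /u/, so it spirantizes to the fricative [s]. /kekietugis/ → kexiesugis.
Rule 3 (final e-epenthesis): the form ends in the consonant /s/, so [e] is inserted word-finally. /kexiesugis/ → kexiesugise.

kexiesugise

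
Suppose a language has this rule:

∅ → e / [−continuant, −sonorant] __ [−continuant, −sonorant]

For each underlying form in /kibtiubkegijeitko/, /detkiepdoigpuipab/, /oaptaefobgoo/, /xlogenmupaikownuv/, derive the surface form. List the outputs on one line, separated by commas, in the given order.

kibetiubekegijeiteko, detekiepedoigepuipab, oapetaefobegoo, xlogenmupaikownuv

/kibtiubkegijeitko/: /b/ and /t/ form a stop–stop cluster, so [e] is inserted between them. /b/ and /k/ form a stop–stop cluster, so [e] is inserted between them. /t/ and /k/ form a stop–stop cluster, so [e] is inserted between them. → [kibetiubekegijeiteko].
/detkiepdoigpuipab/: /t/ and /k/ form a stop–stop cluster, so [e] is inserted between them. /p/ and /d/ form a stop–stop cluster, so [e] is inserted between them. /g/ and /p/ form a stop–stop cluster, so [e] is inserted between them. → [detekiepedoigepuipab].
/oaptaefobgoo/: /p/ and /t/ form a stop–stop cluster, so [e] is inserted between them. /b/ and /g/ form a stop–stop cluster, so [e] is inserted between them. → [oapetaefobegoo].
/xlogenmupaikownuv/: the rule's environment is not met; surfaces unchanged as [xlogenmupaikownuv].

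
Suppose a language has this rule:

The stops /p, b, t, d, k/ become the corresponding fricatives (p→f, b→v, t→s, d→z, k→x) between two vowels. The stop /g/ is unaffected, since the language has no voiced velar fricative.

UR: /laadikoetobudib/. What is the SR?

laazixoesovuzib

/d/ is a stop between vowels /a/ and /i/, so it spirantizes to the fricative [z].
/k/ is a stop between vowels /i/ and /o/, so it spirantizes to the fricative [x].
/t/ is a stop between vowels /e/ and /o/, so it spirantizes to the fricative [s].
/b/ is a stop between vowels /o/ and /u/, so it spirantizes to the fricative [v].
/d/ is a stop between vowels /u/ and /i/, so it spirantizes to the fricative [z].
Surface form: [laazixoesovuzib].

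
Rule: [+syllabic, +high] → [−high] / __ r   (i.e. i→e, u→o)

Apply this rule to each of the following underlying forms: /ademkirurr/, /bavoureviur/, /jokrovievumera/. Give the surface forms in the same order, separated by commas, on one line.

ademkerorr, bavoorevior, jokrovievumera

/ademkirurr/: /i/ is a high vowel immediately before /r/, so it lowers to [e]. /u/ is a high vowel immediately before /r/, so it lowers to [o]. → [ademkerorr].
/bavoureviur/: /u/ is a high vowel immediately before /r/, so it lowers to [o]. /u/ is a high vowel immediately before /r/, so it lowers to [o]. → [bavoorevior].
/jokrovievumera/: the rule's environment is not met; surfaces unchanged as [jokrovievumera].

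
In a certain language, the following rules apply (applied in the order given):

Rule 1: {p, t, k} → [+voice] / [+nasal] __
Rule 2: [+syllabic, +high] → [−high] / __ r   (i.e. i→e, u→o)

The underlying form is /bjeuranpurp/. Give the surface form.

bjeoranborp

Rule 1 (post-nasal voicing): /p/ is a voiceless stop immediately after the nasal /n/, so it voices to [b]. /bjeuranpurp/ → bjeuranburp.
Rule 2 (pre-rhotic lowering): /u/ is a high vowel immediately before /r/, so it lowers to [o]. /u/ is a high vowel immediately before /r/, so it lowers to [o]. /bjeuranburp/ → bjeoranborp.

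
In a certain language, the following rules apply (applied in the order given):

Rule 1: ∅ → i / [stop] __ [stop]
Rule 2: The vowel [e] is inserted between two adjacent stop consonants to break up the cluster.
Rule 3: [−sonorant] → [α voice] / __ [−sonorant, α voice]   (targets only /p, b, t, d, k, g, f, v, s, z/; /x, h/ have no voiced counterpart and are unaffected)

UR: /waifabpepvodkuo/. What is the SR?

waifabipebvodikuo

Rule 1 (stop-cluster i-epenthesis): /b/ and /p/ form a stop–stop cluster, so [i] is inserted between them. /d/ and /k/ form a stop–stop cluster, so [i] is inserted between them. /waifabpepvodkuo/ → waifabipepvodikuo.
Rule 2 (stop-cluster e-epenthesis): no segment meets the environment; /waifabipepvodikuo/ is unchanged.
Rule 3 (regressive voicing assimilation): /p/ precedes the voiced obstruent /v/, so it voices to [b] by assimilation. /waifabipepvodikuo/ → waifabipebvodikuo.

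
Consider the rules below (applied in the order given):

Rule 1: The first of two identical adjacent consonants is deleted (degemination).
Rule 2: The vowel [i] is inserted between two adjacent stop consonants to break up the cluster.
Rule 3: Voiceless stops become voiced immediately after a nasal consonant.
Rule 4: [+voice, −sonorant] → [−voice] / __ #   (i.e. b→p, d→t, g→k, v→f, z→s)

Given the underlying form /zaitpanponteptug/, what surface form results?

zaitipanbondepituk

Rule 1 (degemination): no segment meets the environment; /zaitpanponteptug/ is unchanged.
Rule 2 (stop-cluster i-epenthesis): /t/ and /p/ form a stop–stop cluster, so [i] is inserted between them. /p/ and /t/ form a stop–stop cluster, so [i] is inserted between them. /zaitpanponteptug/ → zaitipanpontepitug.
Rule 3 (post-nasal voicing): /p/ is a voiceless stop immediately after the nasal /n/, so it voices to [b]. /t/ is a voiceless stop immediately after the nasal /n/, so it voices to [d]. /zaitipanpontepitug/ → zaitipanbondepitug.
Rule 4 (final devoicing): /g/ is a voiced obstruent in word-final position, so it devoices to [k]. /zaitipanbondepitug/ → zaitipanbondepituk.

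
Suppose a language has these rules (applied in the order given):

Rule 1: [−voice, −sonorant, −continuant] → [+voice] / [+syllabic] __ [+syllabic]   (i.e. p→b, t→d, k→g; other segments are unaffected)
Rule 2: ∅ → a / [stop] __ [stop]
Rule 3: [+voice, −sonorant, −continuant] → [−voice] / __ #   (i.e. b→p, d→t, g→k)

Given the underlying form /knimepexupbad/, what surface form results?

knimebexupabat

Rule 1 (intervocalic voicing): /p/ is a voiceless stop between vowels /e/ and /e/, so it voices to [b]. /knimepexupbad/ → knimebexupbad.
Rule 2 (stop-cluster a-epenthesis): /p/ and /b/ form a stop–stop cluster, so [a] is inserted between them. /knimebexupbad/ → knimebexupabad.
Rule 3 (final devoicing): /d/ is a voiced stop in word-final position, so it devoices to [t]. /knimebexupabad/ → knimebexupabat.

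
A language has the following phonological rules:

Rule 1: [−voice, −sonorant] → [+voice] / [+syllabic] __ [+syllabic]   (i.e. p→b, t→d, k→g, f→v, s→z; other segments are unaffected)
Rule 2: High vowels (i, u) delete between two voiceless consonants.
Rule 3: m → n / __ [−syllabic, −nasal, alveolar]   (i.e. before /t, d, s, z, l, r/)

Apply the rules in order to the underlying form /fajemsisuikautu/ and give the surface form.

Rule 1 (intervocalic voicing): /s/ is a voiceless obstruent between vowels /i/ and /u/, so it voices to [z]. /k/ is a voiceless obstruent between vowels /i/ and /a/, so it voices to [g]. /t/ is a voiceless obstruent between vowels /u/ and /u/, so it voices to [d]. /fajemsisuikautu/ → fajemsizuigaudu.
Rule 2 (high vowel syncope): no segment meets the environment; /fajemsizuigaudu/ is unchanged.
Rule 3 (nasal place assimilation): /m/ precedes the alveolar consonant /s/, so it assimilates in place to [n]. /fajemsizuigaudu/ → fajensizuigaudu.

fajensizuigaudu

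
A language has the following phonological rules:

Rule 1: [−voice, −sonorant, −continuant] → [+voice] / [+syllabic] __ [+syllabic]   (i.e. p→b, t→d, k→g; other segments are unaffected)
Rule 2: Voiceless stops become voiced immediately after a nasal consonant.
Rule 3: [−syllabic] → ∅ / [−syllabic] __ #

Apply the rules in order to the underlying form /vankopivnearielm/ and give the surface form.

vangobivneariel

Rule 1 (intervocalic voicing): /p/ is a voiceless stop between vowels /o/ and /i/, so it voices to [b]. /vankopivnearielm/ → vankobivnearielm.
Rule 2 (post-nasal voicing): /k/ is a voiceless stop immediately after the nasal /n/, so it voices to [g]. /vankobivnearielm/ → vangobivnearielm.
Rule 3 (final cluster simplification): /m/ is the second consonant of a word-final cluster /lm/, so it deletes. /vangobivnearielm/ → vangobivneariel.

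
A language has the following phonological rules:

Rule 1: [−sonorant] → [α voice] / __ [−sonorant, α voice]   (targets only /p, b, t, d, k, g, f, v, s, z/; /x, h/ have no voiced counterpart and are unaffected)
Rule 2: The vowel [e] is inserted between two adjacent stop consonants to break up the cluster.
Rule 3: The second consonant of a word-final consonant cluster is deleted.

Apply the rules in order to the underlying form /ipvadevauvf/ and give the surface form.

Rule 1 (regressive voicing assimilation): /p/ precedes the voiced obstruent /v/, so it voices to [b] by assimilation. /v/ precedes the voiceless obstruent /f/, so it devoices to [f] by assimilation. /ipvadevauvf/ → ibvadevauff.
Rule 2 (stop-cluster e-epenthesis): no segment meets the environment; /ibvadevauff/ is unchanged.
Rule 3 (final cluster simplification): /f/ is the second consonant of a word-final cluster /ff/, so it deletes. /ibvadevauff/ → ibvadevauf.

ibvadevauf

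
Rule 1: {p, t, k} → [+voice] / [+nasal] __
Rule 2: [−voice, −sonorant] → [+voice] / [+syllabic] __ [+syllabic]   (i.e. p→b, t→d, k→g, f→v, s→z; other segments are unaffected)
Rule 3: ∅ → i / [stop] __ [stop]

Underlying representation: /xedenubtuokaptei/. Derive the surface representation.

xedenubituogapitei

Rule 1 (post-nasal voicing): no segment meets the environment; /xedenubtuokaptei/ is unchanged.
Rule 2 (intervocalic voicing): /k/ is a voiceless obstruent between vowels /o/ and /a/, so it voices to [g]. /xedenubtuokaptei/ → xedenubtuogaptei.
Rule 3 (stop-cluster i-epenthesis): /b/ and /t/ form a stop–stop cluster, so [i] is inserted between them. /p/ and /t/ form a stop–stop cluster, so [i] is inserted between them. /xedenubtuogaptei/ → xedenubituogapitei.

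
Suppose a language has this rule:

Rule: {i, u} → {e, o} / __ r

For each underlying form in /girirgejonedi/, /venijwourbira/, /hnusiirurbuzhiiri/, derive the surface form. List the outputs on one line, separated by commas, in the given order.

gerergejonedi, venijwoorbera, hnusierorbuzhieri

/girirgejonedi/: /i/ is a high vowel immediately before /r/, so it lowers to [e]. /i/ is a high vowel immediately before /r/, so it lowers to [e]. → [gerergejonedi].
/venijwourbira/: /u/ is a high vowel immediately before /r/, so it lowers to [o]. /i/ is a high vowel immediately before /r/, so it lowers to [e]. → [venijwoorbera].
/hnusiirurbuzhiiri/: /i/ is a high vowel immediately before /r/, so it lowers to [e]. /u/ is a high vowel immediately before /r/, so it lowers to [o]. /i/ is a high vowel immediately before /r/, so it lowers to [e]. → [hnusierorbuzhieri].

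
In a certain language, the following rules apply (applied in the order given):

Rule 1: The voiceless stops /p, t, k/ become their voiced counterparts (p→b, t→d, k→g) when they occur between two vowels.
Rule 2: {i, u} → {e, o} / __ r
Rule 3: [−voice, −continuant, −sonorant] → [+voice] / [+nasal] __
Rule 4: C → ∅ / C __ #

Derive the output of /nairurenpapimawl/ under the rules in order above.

Rule 1 (intervocalic voicing): /p/ is a voiceless stop between vowels /a/ and /i/, so it voices to [b]. /nairurenpapimawl/ → nairurenpabimawl.
Rule 2 (pre-rhotic lowering): /i/ is a high vowel immediately before /r/, so it lowers to [e]. /u/ is a high vowel immediately before /r/, so it lowers to [o]. /nairurenpabimawl/ → naerorenpabimawl.
Rule 3 (post-nasal voicing): /p/ is a voiceless stop immediately after the nasal /n/, so it voices to [b]. /naerorenpabimawl/ → naerorenbabimawl.
Rule 4 (final cluster simplification): /l/ is the second consonant of a word-final cluster /wl/, so it deletes. /naerorenbabimawl/ → naerorenbabimaw.

naerorenbabimaw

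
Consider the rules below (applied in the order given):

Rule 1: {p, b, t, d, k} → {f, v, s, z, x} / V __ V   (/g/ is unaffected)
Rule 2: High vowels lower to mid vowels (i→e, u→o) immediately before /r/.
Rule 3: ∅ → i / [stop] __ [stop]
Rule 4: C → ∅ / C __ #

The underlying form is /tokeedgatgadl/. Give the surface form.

Rule 1 (intervocalic spirantization): /k/ is a stop between vowels /o/ and /e/, so it spirantizes to the fricative [x]. /tokeedgatgadl/ → toxeedgatgadl.
Rule 2 (pre-rhotic lowering): no segment meets the environment; /toxeedgatgadl/ is unchanged.
Rule 3 (stop-cluster i-epenthesis): /d/ and /g/ form a stop–stop cluster, so [i] is inserted between them. /t/ and /g/ form a stop–stop cluster, so [i] is inserted between them. /toxeedgatgadl/ → toxeedigatigadl.
Rule 4 (final cluster simplification): /l/ is the second consonant of a word-final cluster /dl/, so it deletes. /toxeedigatigadl/ → toxeedigatigad.

toxeedigatigad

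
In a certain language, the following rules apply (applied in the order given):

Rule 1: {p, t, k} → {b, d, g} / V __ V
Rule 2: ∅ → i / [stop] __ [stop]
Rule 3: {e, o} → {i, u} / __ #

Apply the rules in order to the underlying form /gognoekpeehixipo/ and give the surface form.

gognoekipeehixibu

Rule 1 (intervocalic voicing): /p/ is a voiceless stop between vowels /i/ and /o/, so it voices to [b]. /gognoekpeehixipo/ → gognoekpeehixibo.
Rule 2 (stop-cluster i-epenthesis): /k/ and /p/ form a stop–stop cluster, so [i] is inserted between them. /gognoekpeehixibo/ → gognoekipeehixibo.
Rule 3 (final vowel raising): /o/ is a mid vowel in word-final position, so it raises to [u]. /gognoekipeehixibo/ → gognoekipeehixibu.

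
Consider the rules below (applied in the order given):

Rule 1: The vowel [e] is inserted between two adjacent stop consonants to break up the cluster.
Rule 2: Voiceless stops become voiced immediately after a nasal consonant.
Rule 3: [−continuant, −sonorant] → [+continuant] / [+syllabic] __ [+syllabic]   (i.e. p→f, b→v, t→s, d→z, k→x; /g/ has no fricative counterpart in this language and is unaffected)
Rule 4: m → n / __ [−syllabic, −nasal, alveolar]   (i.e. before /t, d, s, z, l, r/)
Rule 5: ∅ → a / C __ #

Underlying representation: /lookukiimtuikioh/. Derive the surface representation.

looxuxiinduixioha

Rule 1 (stop-cluster e-epenthesis): no segment meets the environment; /lookukiimtuikioh/ is unchanged.
Rule 2 (post-nasal voicing): /t/ is a voiceless stop immediately after the nasal /m/, so it voices to [d]. /lookukiimtuikioh/ → lookukiimduikioh.
Rule 3 (intervocalic spirantization): /k/ is a stop between vowels /o/ and /u/, so it spirantizes to the fricative [x]. /k/ is a stop between vowels /u/ and /i/, so it spirantizes to the fricative [x]. /k/ is a stop between vowels /i/ and /i/, so it spirantizes to the fricative [x]. /lookukiimduikioh/ → looxuxiimduixioh.
Rule 4 (nasal place assimilation): /m/ precedes the alveolar consonant /d/, so it assimilates in place to [n]. /looxuxiimduixioh/ → looxuxiinduixioh.
Rule 5 (final a-epenthesis): the form ends in the consonant /h/, so [a] is inserted word-finally. /looxuxiinduixioh/ → looxuxiinduixioha.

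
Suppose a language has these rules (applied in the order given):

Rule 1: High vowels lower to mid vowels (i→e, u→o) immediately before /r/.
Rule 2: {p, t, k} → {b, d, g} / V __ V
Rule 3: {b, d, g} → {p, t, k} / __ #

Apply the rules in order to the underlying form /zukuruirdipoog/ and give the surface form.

zugoruerdibook

Rule 1 (pre-rhotic lowering): /u/ is a high vowel immediately before /r/, so it lowers to [o]. /i/ is a high vowel immediately before /r/, so it lowers to [e]. /zukuruirdipoog/ → zukoruerdipoog.
Rule 2 (intervocalic voicing): /k/ is a voiceless stop between vowels /u/ and /o/, so it voices to [g]. /p/ is a voiceless stop between vowels /i/ and /o/, so it voices to [b]. /zukoruerdipoog/ → zugoruerdiboog.
Rule 3 (final devoicing): /g/ is a voiced stop in word-final position, so it devoices to [k]. /zugoruerdiboog/ → zugoruerdibook.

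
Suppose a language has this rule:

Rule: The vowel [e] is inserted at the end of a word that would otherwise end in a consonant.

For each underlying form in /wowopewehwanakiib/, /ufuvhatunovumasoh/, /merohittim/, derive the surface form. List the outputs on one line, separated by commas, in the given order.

wowopewehwanakiibe, ufuvhatunovumasohe, merohittime

/wowopewehwanakiib/: the form ends in the consonant /b/, so [e] is inserted word-finally. → [wowopewehwanakiibe].
/ufuvhatunovumasoh/: the form ends in the consonant /h/, so [e] is inserted word-finally. → [ufuvhatunovumasohe].
/merohittim/: the form ends in the consonant /m/, so [e] is inserted word-finally. → [merohittime].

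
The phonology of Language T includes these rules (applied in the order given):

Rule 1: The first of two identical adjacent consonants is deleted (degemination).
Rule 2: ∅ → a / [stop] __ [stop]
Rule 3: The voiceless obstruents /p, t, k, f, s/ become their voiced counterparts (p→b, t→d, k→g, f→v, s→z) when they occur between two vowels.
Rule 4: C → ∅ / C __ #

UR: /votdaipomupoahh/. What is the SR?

Rule 1 (degemination): /hh/ is a geminate; the first /h/ deletes. /votdaipomupoahh/ → votdaipomupoah.
Rule 2 (stop-cluster a-epenthesis): /t/ and /d/ form a stop–stop cluster, so [a] is inserted between them. /votdaipomupoah/ → votadaipomupoah.
Rule 3 (intervocalic voicing): /t/ is a voiceless obstruent between vowels /o/ and /a/, so it voices to [d]. /p/ is a voiceless obstruent between vowels /i/ and /o/, so it voices to [b]. /p/ is a voiceless obstruent between vowels /u/ and /o/, so it voices to [b]. /votadaipomupoah/ → vodadaibomuboah.
Rule 4 (final cluster simplification): no segment meets the environment; /vodadaibomuboah/ is unchanged.

vodadaibomuboah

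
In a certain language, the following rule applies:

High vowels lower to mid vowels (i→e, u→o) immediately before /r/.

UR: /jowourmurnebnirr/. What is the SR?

jowoormornebnerr

/u/ is a high vowel immediately before /r/, so it lowers to [o].
/u/ is a high vowel immediately before /r/, so it lowers to [o].
/i/ is a high vowel immediately before /r/, so it lowers to [e].
Surface form: [jowoormornebnerr].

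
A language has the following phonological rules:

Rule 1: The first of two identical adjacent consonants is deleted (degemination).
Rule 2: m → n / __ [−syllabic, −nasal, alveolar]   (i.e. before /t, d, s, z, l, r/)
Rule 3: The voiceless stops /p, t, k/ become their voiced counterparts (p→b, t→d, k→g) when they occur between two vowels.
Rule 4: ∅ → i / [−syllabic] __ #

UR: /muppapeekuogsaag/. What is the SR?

mubabeeguogsaagi

Rule 1 (degemination): /pp/ is a geminate; the first /p/ deletes. /muppapeekuogsaag/ → mupapeekuogsaag.
Rule 2 (nasal place assimilation): no segment meets the environment; /mupapeekuogsaag/ is unchanged.
Rule 3 (intervocalic voicing): /p/ is a voiceless stop between vowels /u/ and /a/, so it voices to [b]. /p/ is a voiceless stop between vowels /a/ and /e/, so it voices to [b]. /k/ is a voiceless stop between vowels /e/ and /u/, so it voices to [g]. /mupapeekuogsaag/ → mubabeeguogsaag.
Rule 4 (final i-epenthesis): the form ends in the consonant /g/, so [i] is inserted word-finally. /mubabeeguogsaag/ → mubabeeguogsaagi.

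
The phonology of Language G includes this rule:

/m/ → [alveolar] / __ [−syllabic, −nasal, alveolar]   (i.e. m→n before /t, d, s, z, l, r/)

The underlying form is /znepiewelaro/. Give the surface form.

znepiewelaro

No segment of /znepiewelaro/ meets the structural description of the rule, so the form surfaces unchanged.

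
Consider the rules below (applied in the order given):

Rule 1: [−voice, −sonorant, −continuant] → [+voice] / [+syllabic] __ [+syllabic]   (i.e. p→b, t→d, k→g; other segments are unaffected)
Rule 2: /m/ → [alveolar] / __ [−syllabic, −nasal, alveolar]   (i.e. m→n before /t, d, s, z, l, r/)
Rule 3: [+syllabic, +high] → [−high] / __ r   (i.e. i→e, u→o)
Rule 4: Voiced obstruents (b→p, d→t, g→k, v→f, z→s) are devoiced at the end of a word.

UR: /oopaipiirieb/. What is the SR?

Rule 1 (intervocalic voicing): /p/ is a voiceless stop between vowels /o/ and /a/, so it voices to [b]. /p/ is a voiceless stop between vowels /i/ and /i/, so it voices to [b]. /oopaipiirieb/ → oobaibiirieb.
Rule 2 (nasal place assimilation): no segment meets the environment; /oobaibiirieb/ is unchanged.
Rule 3 (pre-rhotic lowering): /i/ is a high vowel immediately before /r/, so it lowers to [e]. /oobaibiirieb/ → oobaibierieb.
Rule 4 (final devoicing): /b/ is a voiced obstruent in word-final position, so it devoices to [p]. /oobaibierieb/ → oobaibieriep.

oobaibieriep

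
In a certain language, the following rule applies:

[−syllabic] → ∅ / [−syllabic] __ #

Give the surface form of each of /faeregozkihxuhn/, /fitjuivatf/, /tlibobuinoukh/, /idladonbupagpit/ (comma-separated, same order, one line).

faeregozkihxuh, fitjuivat, tlibobuinouk, idladonbupagpit

/faeregozkihxuhn/: /n/ is the second consonant of a word-final cluster /hn/, so it deletes. → [faeregozkihxuh].
/fitjuivatf/: /f/ is the second consonant of a word-final cluster /tf/, so it deletes. → [fitjuivat].
/tlibobuinoukh/: /h/ is the second consonant of a word-final cluster /kh/, so it deletes. → [tlibobuinouk].
/idladonbupagpit/: the rule's environment is not met; surfaces unchanged as [idladonbupagpit].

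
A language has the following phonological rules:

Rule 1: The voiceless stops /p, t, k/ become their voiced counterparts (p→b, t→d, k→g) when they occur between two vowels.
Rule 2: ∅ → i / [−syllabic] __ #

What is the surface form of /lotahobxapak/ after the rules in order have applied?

Rule 1 (intervocalic voicing): /t/ is a voiceless stop between vowels /o/ and /a/, so it voices to [d]. /p/ is a voiceless stop between vowels /a/ and /a/, so it voices to [b]. /lotahobxapak/ → lodahobxabak.
Rule 2 (final i-epenthesis): the form ends in the consonant /k/, so [i] is inserted word-finally. /lodahobxabak/ → lodahobxabaki.

lodahobxabaki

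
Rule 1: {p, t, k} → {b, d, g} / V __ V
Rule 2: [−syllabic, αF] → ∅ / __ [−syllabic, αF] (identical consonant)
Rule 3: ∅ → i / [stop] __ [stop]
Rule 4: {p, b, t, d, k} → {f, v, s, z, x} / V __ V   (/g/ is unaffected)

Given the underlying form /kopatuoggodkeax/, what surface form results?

kovazuogozixeax

Rule 1 (intervocalic voicing): /p/ is a voiceless stop between vowels /o/ and /a/, so it voices to [b]. /t/ is a voiceless stop between vowels /a/ and /u/, so it voices to [d]. /kopatuoggodkeax/ → kobaduoggodkeax.
Rule 2 (degemination): /gg/ is a geminate; the first /g/ deletes. /kobaduoggodkeax/ → kobaduogodkeax.
Rule 3 (stop-cluster i-epenthesis): /d/ and /k/ form a stop–stop cluster, so [i] is inserted between them. /kobaduogodkeax/ → kobaduogodikeax.
Rule 4 (intervocalic spirantization): /b/ is a stop between vowels /o/ and /a/, so it spirantizes to the fricative [v]. /d/ is a stop between vowels /a/ and /u/, so it spirantizes to the fricative [z]. /d/ is a stop between vowels /o/ and /i/, so it spirantizes to the fricative [z]. /k/ is a stop between vowels /i/ and /e/, so it spirantizes to the fricative [x]. /kobaduogodikeax/ → kovazuogozixeax.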